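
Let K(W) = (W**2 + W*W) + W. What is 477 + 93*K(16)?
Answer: 49581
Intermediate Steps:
K(W) = W + 2*W**2 (K(W) = (W**2 + W**2) + W = 2*W**2 + W = W + 2*W**2)
477 + 93*K(16) = 477 + 93*(16*(1 + 2*16)) = 477 + 93*(16*(1 + 32)) = 477 + 93*(16*33) = 477 + 93*528 = 477 + 49104 = 49581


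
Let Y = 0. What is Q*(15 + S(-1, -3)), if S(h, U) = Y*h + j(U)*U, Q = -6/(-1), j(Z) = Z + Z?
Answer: 198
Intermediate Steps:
j(Z) = 2*Z
Q = 6 (Q = -6*(-1) = 6)
S(h, U) = 2*U² (S(h, U) = 0*h + (2*U)*U = 0 + 2*U² = 2*U²)
Q*(15 + S(-1, -3)) = 6*(15 + 2*(-3)²) = 6*(15 + 2*9) = 6*(15 + 18) = 6*33 = 198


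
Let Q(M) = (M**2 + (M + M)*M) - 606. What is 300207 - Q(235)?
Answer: 135138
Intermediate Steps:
Q(M) = -606 + 3*M**2 (Q(M) = (M**2 + (2*M)*M) - 606 = (M**2 + 2*M**2) - 606 = 3*M**2 - 606 = -606 + 3*M**2)
300207 - Q(235) = 300207 - (-606 + 3*235**2) = 300207 - (-606 + 3*55225) = 300207 - (-606 + 165675) = 300207 - 1*165069 = 300207 - 165069 = 135138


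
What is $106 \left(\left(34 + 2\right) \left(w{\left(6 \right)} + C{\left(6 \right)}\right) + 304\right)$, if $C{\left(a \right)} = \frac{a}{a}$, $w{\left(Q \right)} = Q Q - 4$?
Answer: $158152$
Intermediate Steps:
$w{\left(Q \right)} = -4 + Q^{2}$ ($w{\left(Q \right)} = Q^{2} - 4 = -4 + Q^{2}$)
$C{\left(a \right)} = 1$
$106 \left(\left(34 + 2\right) \left(w{\left(6 \right)} + C{\left(6 \right)}\right) + 304\right) = 106 \left(\left(34 + 2\right) \left(\left(-4 + 6^{2}\right) + 1\right) + 304\right) = 106 \left(36 \left(\left(-4 + 36\right) + 1\right) + 304\right) = 106 \left(36 \left(32 + 1\right) + 304\right) = 106 \left(36 \cdot 33 + 304\right) = 106 \left(1188 + 304\right) = 106 \cdot 1492 = 158152$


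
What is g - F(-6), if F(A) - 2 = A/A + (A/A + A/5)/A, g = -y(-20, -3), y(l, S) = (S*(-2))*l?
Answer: 3509/30 ≈ 116.97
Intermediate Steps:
y(l, S) = -2*S*l (y(l, S) = (-2*S)*l = -2*S*l)
g = 120 (g = -(-2)*(-3)*(-20) = -1*(-120) = 120)
F(A) = 3 + (1 + A/5)/A (F(A) = 2 + (A/A + (A/A + A/5)/A) = 2 + (1 + (1 + A*(⅕))/A) = 2 + (1 + (1 + A/5)/A) = 3 + (1 + A/5)/A)
g - F(-6) = 120 - (16/5 + 1/(-6)) = 120 - (16/5 - ⅙) = 120 - 1*91/30 = 120 - 91/30 = 3509/30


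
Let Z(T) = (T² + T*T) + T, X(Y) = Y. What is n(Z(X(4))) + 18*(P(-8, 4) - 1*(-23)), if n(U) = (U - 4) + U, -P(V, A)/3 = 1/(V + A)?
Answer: 991/2 ≈ 495.50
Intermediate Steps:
Z(T) = T + 2*T² (Z(T) = (T² + T²) + T = 2*T² + T = T + 2*T²)
P(V, A) = -3/(A + V) (P(V, A) = -3/(V + A) = -3/(A + V))
n(U) = -4 + 2*U (n(U) = (-4 + U) + U = -4 + 2*U)
n(Z(X(4))) + 18*(P(-8, 4) - 1*(-23)) = (-4 + 2*(4*(1 + 2*4))) + 18*(-3/(4 - 8) - 1*(-23)) = (-4 + 2*(4*(1 + 8))) + 18*(-3/(-4) + 23) = (-4 + 2*(4*9)) + 18*(-3*(-¼) + 23) = (-4 + 2*36) + 18*(¾ + 23) = (-4 + 72) + 18*(95/4) = 68 + 855/2 = 991/2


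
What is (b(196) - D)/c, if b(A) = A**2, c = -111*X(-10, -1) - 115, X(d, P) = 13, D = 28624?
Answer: -4896/779 ≈ -6.2850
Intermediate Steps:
c = -1558 (c = -111*13 - 115 = -1443 - 115 = -1558)
(b(196) - D)/c = (196**2 - 1*28624)/(-1558) = (38416 - 28624)*(-1/1558) = 9792*(-1/1558) = -4896/779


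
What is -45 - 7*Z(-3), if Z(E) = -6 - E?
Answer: -24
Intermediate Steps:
-45 - 7*Z(-3) = -45 - 7*(-6 - 1*(-3)) = -45 - 7*(-6 + 3) = -45 - 7*(-3) = -45 + 21 = -24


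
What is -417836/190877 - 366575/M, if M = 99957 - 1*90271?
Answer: -74017895771/1848834622 ≈ -40.035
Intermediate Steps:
M = 9686 (M = 99957 - 90271 = 9686)
-417836/190877 - 366575/M = -417836/190877 - 366575/9686 = -74017895771/1848834622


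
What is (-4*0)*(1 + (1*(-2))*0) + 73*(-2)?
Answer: -146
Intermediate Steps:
(-4*0)*(1 + (1*(-2))*0) + 73*(-2) = 0*(1 - 2*0) - 146 = 0*(1 + 0) - 146 = 0*1 - 146 = 0 - 146 = -146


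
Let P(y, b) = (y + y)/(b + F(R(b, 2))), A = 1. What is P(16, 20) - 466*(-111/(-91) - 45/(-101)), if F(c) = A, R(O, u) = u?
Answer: -21355772/27573 ≈ -774.52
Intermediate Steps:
F(c) = 1
P(y, b) = 2*y/(1 + b) (P(y, b) = (y + y)/(b + 1) = (2*y)/(1 + b) = 2*y/(1 + b))
P(16, 20) - 466*(-111/(-91) - 45/(-101)) = 2*16/(1 + 20) - 466*(-111/(-91) - 45/(-101)) = 2*16/21 - 466*(-111*(-1/91) - 45*(-1/101)) = 2*16*(1/21) - 466*(111/91 + 45/101) = 32/21 - 466*15306/9191 = 32/21 - 7132596/9191 = -21355772/27573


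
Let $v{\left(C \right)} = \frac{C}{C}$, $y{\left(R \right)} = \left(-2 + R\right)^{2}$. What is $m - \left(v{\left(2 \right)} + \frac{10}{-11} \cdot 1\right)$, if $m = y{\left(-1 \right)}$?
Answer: $\frac{98}{11} \approx 8.9091$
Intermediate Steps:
$m = 9$ ($m = \left(-2 - 1\right)^{2} = \left(-3\right)^{2} = 9$)
$v{\left(C \right)} = 1$
$m - \left(v{\left(2 \right)} + \frac{10}{-11} \cdot 1\right) = 9 - \left(1 + \frac{10}{-11} \cdot 1\right) = 9 - \left(1 + 10 \left(- \frac{1}{11}\right) 1\right) = 9 - \left(1 - \frac{10}{11}\right) = 9 - \frac{1}{11} = \frac{98}{11}$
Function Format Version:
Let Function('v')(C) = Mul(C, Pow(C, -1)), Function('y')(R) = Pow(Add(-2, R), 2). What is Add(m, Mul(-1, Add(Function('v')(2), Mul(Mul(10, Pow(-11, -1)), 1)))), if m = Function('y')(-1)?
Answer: Rational(98, 11) ≈ 8.9091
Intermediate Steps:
m = 9 (m = Pow(Add(-2, -1), 2) = Pow(-3, 2) = 9)
Function('v')(C) = 1
Add(m, Mul(-1, Add(Function('v')(2), Mul(Mul(10, Pow(-11, -1)), 1)))) = Add(9, Mul(-1, Add(1, Mul(Mul(10, Pow(-11, -1)), 1)))) = Add(9, Mul(-1, Add(1, Mul(Mul(10, Rational(-1, 11)), 1)))) = Add(9, Mul(-1, Add(1, Mul(Rational(-10, 11), 1)))) = Add(9, Mul(-1, Add(1, Rational(-10, 11)))) = Add(9, Mul(-1, Rational(1, 11))) = Add(9, Rational(-1, 11)) = Rational(98, 11)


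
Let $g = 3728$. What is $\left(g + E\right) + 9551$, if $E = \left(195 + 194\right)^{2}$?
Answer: $164600$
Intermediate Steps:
$E = 151321$ ($E = 389^{2} = 151321$)
$\left(g + E\right) + 9551 = \left(3728 + 151321\right) + 9551 = 155049 + 9551 = 164600$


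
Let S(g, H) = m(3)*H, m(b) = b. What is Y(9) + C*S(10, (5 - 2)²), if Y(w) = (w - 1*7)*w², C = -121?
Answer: -3105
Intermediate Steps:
S(g, H) = 3*H
Y(w) = w²*(-7 + w) (Y(w) = (w - 7)*w² = (-7 + w)*w² = w²*(-7 + w))
Y(9) + C*S(10, (5 - 2)²) = 9²*(-7 + 9) - 363*(5 - 2)² = 81*2 - 363*3² = 162 - 363*9 = 162 - 121*27 = 162 - 3267 = -3105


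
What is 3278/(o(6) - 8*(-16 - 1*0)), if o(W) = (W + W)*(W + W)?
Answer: 1639/136 ≈ 12.051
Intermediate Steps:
o(W) = 4*W² (o(W) = (2*W)*(2*W) = 4*W²)
3278/(o(6) - 8*(-16 - 1*0)) = 3278/(4*6² - 8*(-16 - 1*0)) = 3278/(4*36 - 8*(-16 + 0)) = 3278/(144 - 8*(-16)) = 3278/(144 + 128) = 3278/272 = 3278*(1/272) = 1639/136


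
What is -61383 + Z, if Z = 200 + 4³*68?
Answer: -56831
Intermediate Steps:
Z = 4552 (Z = 200 + 64*68 = 200 + 4352 = 4552)
-61383 + Z = -61383 + 4552 = -56831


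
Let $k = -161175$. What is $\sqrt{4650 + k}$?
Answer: $5 i \sqrt{6261} \approx 395.63 i$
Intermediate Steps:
$\sqrt{4650 + k} = \sqrt{4650 - 161175} = \sqrt{-156525} = 5 i \sqrt{6261}$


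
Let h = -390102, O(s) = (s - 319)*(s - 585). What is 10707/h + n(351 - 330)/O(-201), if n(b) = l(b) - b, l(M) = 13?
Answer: -45617561/1660859265 ≈ -0.027466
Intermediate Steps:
O(s) = (-585 + s)*(-319 + s) (O(s) = (-319 + s)*(-585 + s) = (-585 + s)*(-319 + s))
n(b) = 13 - b
10707/h + n(351 - 330)/O(-201) = 10707/(-390102) + (13 - (351 - 330))/(186615 + (-201)² - 904*(-201)) = 10707*(-1/390102) + (13 - 1*21)/(186615 + 40401 + 181704) = -3569/130034 + (13 - 21)/408720 = -3569/130034 - 8*1/408720 = -3569/130034 - 1/51090 = -45617561/1660859265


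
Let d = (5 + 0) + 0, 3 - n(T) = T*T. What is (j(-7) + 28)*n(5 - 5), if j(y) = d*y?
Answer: -21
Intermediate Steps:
n(T) = 3 - T**2 (n(T) = 3 - T*T = 3 - T**2)
d = 5 (d = 5 + 0 = 5)
j(y) = 5*y
(j(-7) + 28)*n(5 - 5) = (5*(-7) + 28)*(3 - (5 - 5)**2) = (-35 + 28)*(3 - 1*0**2) = -7*(3 - 1*0) = -7*(3 + 0) = -7*3 = -21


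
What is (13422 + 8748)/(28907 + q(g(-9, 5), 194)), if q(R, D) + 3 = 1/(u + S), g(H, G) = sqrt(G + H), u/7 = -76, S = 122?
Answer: 3029900/3950213 ≈ 0.76702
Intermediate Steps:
u = -532 (u = 7*(-76) = -532)
q(R, D) = -1231/410 (q(R, D) = -3 + 1/(-532 + 122) = -3 + 1/(-410) = -3 - 1/410 = -1231/410)
(13422 + 8748)/(28907 + q(g(-9, 5), 194)) = (13422 + 8748)/(28907 - 1231/410) = 22170/(11850639/410) = 22170*(410/11850639) = 3029900/3950213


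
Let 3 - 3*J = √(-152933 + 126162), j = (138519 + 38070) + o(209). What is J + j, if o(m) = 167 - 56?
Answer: 176701 - I*√26771/3 ≈ 1.767e+5 - 54.539*I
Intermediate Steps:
o(m) = 111
j = 176700 (j = (138519 + 38070) + 111 = 176589 + 111 = 176700)
J = 1 - I*√26771/3 (J = 1 - √(-152933 + 126162)/3 = 1 - I*√26771/3 ≈ 1.0 - 54.539*I)
J + j = (1 - I*√26771/3) + 176700 = 176701 - I*√26771/3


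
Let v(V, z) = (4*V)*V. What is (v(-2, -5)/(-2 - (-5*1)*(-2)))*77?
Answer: -308/3 ≈ -102.67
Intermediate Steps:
v(V, z) = 4*V²
(v(-2, -5)/(-2 - (-5*1)*(-2)))*77 = ((4*(-2)²)/(-2 - (-5*1)*(-2)))*77 = ((4*4)/(-2 - (-5)*(-2)))*77 = (16/(-2 - 1*10))*77 = (16/(-2 - 10))*77 = (16/(-12))*77 = (16*(-1/12))*77 = -4/3*77 = -308/3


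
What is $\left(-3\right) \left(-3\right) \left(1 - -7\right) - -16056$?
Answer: $16128$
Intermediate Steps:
$\left(-3\right) \left(-3\right) \left(1 - -7\right) - -16056 = 9 \left(1 + 7\right) + 16056 = 9 \cdot 8 + 16056 = 72 + 16056 = 16128$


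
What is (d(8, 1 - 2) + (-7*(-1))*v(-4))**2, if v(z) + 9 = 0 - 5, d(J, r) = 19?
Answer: 6241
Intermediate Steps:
v(z) = -14 (v(z) = -9 + (0 - 5) = -9 - 5 = -14)
(d(8, 1 - 2) + (-7*(-1))*v(-4))**2 = (19 - 7*(-1)*(-14))**2 = (19 + 7*(-14))**2 = (19 - 98)**2 = (-79)**2 = 6241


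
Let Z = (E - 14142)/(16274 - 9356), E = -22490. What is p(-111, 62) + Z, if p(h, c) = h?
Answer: -402265/3459 ≈ -116.30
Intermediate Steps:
Z = -18316/3459 (Z = (-22490 - 14142)/(16274 - 9356) = -36632/6918 = -36632*1/6918 = -18316/3459 ≈ -5.2952)
p(-111, 62) + Z = -111 - 18316/3459 = -402265/3459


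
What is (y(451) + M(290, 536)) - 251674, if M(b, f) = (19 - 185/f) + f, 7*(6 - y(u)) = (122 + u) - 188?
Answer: -134626233/536 ≈ -2.5117e+5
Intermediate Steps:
y(u) = 108/7 - u/7 (y(u) = 6 - ((122 + u) - 188)/7 = 6 - (-66 + u)/7 = 6 + (66/7 - u/7) = 108/7 - u/7)
M(b, f) = 19 + f - 185/f
(y(451) + M(290, 536)) - 251674 = ((108/7 - ⅐*451) + (19 + 536 - 185/536)) - 251674 = ((108/7 - 451/7) + (19 + 536 - 185*1/536)) - 251674 = (-49 + (19 + 536 - 185/536)) - 251674 = (-49 + 297295/536) - 251674 = 271031/536 - 251674 = -134626233/536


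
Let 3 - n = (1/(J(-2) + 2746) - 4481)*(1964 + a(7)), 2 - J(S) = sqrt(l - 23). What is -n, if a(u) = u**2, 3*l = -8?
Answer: -204350175759612/22654589 + 2013*I*sqrt(231)/22654589 ≈ -9.0203e+6 + 0.0013505*I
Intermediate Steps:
l = -8/3 (l = (1/3)*(-8) = -8/3 ≈ -2.6667)
J(S) = 2 - I*sqrt(231)/3 (J(S) = 2 - sqrt(-8/3 - 23) = 2 - sqrt(-77/3) = 2 - I*sqrt(231)/3)
n = 9020256 - 2013/(2748 - I*sqrt(231)/3) (n = 3 - (1/((2 - I*sqrt(231)/3) + 2746) - 4481)*(1964 + 7**2) = 3 - (1/(2748 - I*sqrt(231)/3) - 4481)*(1964 + 49) = 3 - (-4481 + 1/(2748 - I*sqrt(231)/3))*2013 = 3 - (-9020253 + 2013/(2748 - I*sqrt(231)/3)) = 3 + (9020253 - 2013/(2748 - I*sqrt(231)/3)) = 9020256 - 2013/(2748 - I*sqrt(231)/3) ≈ 9.0203e+6 - 0.0013505*I)
-n = -(204350175759612/22654589 - 2013*I*sqrt(231)/22654589) = -204350175759612/22654589 + 2013*I*sqrt(231)/22654589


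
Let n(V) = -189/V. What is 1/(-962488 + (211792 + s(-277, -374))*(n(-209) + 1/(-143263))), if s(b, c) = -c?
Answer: -29941967/23074071659228 ≈ -1.2976e-6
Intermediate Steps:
1/(-962488 + (211792 + s(-277, -374))*(n(-209) + 1/(-143263))) = 1/(-962488 + (211792 - 1*(-374))*(-189/(-209) + 1/(-143263))) = 1/(-962488 + (211792 + 374)*(-189*(-1/209) - 1/143263)) = 1/(-962488 + 212166*(189/209 - 1/143263)) = 1/(-962488 + 212166*(27076498/29941967)) = 1/(-962488 + 5744712274668/29941967) = 1/(-23074071659228/29941967) = -29941967/23074071659228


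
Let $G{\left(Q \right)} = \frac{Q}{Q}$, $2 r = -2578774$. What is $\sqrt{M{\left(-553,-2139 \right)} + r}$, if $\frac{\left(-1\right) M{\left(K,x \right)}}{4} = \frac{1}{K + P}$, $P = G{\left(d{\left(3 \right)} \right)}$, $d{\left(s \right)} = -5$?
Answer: $\frac{i \sqrt{24555085890}}{138} \approx 1135.5 i$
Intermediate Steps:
$r = -1289387$ ($r = \frac{1}{2} \left(-2578774\right) = -1289387$)
$G{\left(Q \right)} = 1$
$P = 1$
$M{\left(K,x \right)} = - \frac{4}{1 + K}$ ($M{\left(K,x \right)} = - \frac{4}{K + 1} = - \frac{4}{1 + K}$)
$\sqrt{M{\left(-553,-2139 \right)} + r} = \sqrt{- \frac{4}{1 - 553} - 1289387} = \sqrt{- \frac{4}{-552} - 1289387} = \sqrt{\left(-4\right) \left(- \frac{1}{552}\right) - 1289387} = \sqrt{\frac{1}{138} - 1289387} = \sqrt{- \frac{177935405}{138}} = \frac{i \sqrt{24555085890}}{138}$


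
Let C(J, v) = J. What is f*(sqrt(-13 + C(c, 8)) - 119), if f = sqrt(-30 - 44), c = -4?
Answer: I*sqrt(74)*(-119 + I*sqrt(17)) ≈ -35.468 - 1023.7*I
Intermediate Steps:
f = I*sqrt(74) (f = sqrt(-74) = I*sqrt(74) ≈ 8.6023*I)
f*(sqrt(-13 + C(c, 8)) - 119) = (I*sqrt(74))*(sqrt(-13 - 4) - 119) = (I*sqrt(74))*(sqrt(-17) - 119) = (I*sqrt(74))*(I*sqrt(17) - 119) = (I*sqrt(74))*(-119 + I*sqrt(17)) = I*sqrt(74)*(-119 + I*sqrt(17))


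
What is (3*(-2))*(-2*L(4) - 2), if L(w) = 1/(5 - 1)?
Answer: 15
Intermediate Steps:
L(w) = ¼ (L(w) = 1/4 = ¼)
(3*(-2))*(-2*L(4) - 2) = (3*(-2))*(-2*¼ - 2) = -6*(-½ - 2) = -6*(-5/2) = 15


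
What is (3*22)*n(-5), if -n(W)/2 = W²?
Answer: -3300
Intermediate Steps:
n(W) = -2*W²
(3*22)*n(-5) = (3*22)*(-2*(-5)²) = 66*(-2*25) = 66*(-50) = -3300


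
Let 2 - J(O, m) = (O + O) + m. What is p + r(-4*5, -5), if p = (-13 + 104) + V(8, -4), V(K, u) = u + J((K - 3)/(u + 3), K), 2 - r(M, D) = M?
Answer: 113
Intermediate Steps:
r(M, D) = 2 - M
J(O, m) = 2 - m - 2*O (J(O, m) = 2 - ((O + O) + m) = 2 - (2*O + m) = 2 - (m + 2*O) = 2 + (-m - 2*O) = 2 - m - 2*O)
V(K, u) = 2 + u - K - 2*(-3 + K)/(3 + u) (V(K, u) = u + (2 - K - 2*(K - 3)/(u + 3)) = u + (2 - K - 2*(-3 + K)/(3 + u)) = 2 + u - K - 2*(-3 + K)/(3 + u))
p = 91 (p = (-13 + 104) + (6 - 2*8 + (3 - 4)*(2 - 4 - 1*8))/(3 - 4) = 91 + (6 - 16 - (2 - 4 - 8))/(-1) = 91 - (6 - 16 - 1*(-10)) = 91 - (6 - 16 + 10) = 91 - 1*0 = 91 + 0 = 91)
p + r(-4*5, -5) = 91 + (2 - (-4)*5) = 91 + (2 - 1*(-20)) = 91 + (2 + 20) = 91 + 22 = 113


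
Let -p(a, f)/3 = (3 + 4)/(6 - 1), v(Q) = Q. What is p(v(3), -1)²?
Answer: 441/25 ≈ 17.640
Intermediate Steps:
p(a, f) = -21/5 (p(a, f) = -3*(3 + 4)/(6 - 1) = -21/5)
p(v(3), -1)² = (-21/5)² = 441/25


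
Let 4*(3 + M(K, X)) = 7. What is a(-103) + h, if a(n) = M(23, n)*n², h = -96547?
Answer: -439233/4 ≈ -1.0981e+5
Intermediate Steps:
M(K, X) = -5/4 (M(K, X) = -3 + (¼)*7 = -3 + 7/4 = -5/4)
a(n) = -5*n²/4
a(-103) + h = -5/4*(-103)² - 96547 = -5/4*10609 - 96547 = -53045/4 - 96547 = -439233/4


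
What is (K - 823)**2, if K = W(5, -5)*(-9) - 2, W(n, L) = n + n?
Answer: 837225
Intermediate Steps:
W(n, L) = 2*n
K = -92 (K = (2*5)*(-9) - 2 = 10*(-9) - 2 = -90 - 2 = -92)
(K - 823)**2 = (-92 - 823)**2 = (-915)**2 = 837225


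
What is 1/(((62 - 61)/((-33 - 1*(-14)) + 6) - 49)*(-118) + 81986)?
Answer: 13/1141102 ≈ 1.1392e-5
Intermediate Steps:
1/(((62 - 61)/((-33 - 1*(-14)) + 6) - 49)*(-118) + 81986) = 1/((1/((-33 + 14) + 6) - 49)*(-118) + 81986) = 1/((1/(-19 + 6) - 49)*(-118) + 81986) = 1/((1/(-13) - 49)*(-118) + 81986) = 1/((1*(-1/13) - 49)*(-118) + 81986) = 1/((-1/13 - 49)*(-118) + 81986) = 1/(-638/13*(-118) + 81986) = 1/(75284/13 + 81986) = 1/(1141102/13) = 13/1141102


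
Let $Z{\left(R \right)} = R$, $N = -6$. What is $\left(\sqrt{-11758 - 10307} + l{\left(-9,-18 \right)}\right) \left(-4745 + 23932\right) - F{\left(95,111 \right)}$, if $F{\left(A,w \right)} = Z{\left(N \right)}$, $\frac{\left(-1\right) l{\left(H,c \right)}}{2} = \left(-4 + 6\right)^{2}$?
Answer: $-153490 + 19187 i \sqrt{22065} \approx -1.5349 \cdot 10^{5} + 2.8501 \cdot 10^{6} i$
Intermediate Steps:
$l{\left(H,c \right)} = -8$ ($l{\left(H,c \right)} = - 2 \left(-4 + 6\right)^{2} = - 2 \cdot 2^{2} = \left(-2\right) 4 = -8$)
$F{\left(A,w \right)} = -6$
$\left(\sqrt{-11758 - 10307} + l{\left(-9,-18 \right)}\right) \left(-4745 + 23932\right) - F{\left(95,111 \right)} = \left(\sqrt{-11758 - 10307} - 8\right) \left(-4745 + 23932\right) - -6 = \left(\sqrt{-22065} - 8\right) 19187 + 6 = \left(i \sqrt{22065} - 8\right) 19187 + 6 = \left(-8 + i \sqrt{22065}\right) 19187 + 6 = \left(-153496 + 19187 i \sqrt{22065}\right) + 6 = -153490 + 19187 i \sqrt{22065}$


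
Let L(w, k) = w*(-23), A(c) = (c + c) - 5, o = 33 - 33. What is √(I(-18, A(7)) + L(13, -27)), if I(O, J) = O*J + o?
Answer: I*√461 ≈ 21.471*I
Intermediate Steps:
o = 0
A(c) = -5 + 2*c (A(c) = 2*c - 5 = -5 + 2*c)
L(w, k) = -23*w
I(O, J) = J*O (I(O, J) = O*J + 0 = J*O + 0 = J*O)
√(I(-18, A(7)) + L(13, -27)) = √((-5 + 2*7)*(-18) - 23*13) = √((-5 + 14)*(-18) - 299) = √(9*(-18) - 299) = √(-162 - 299) = √(-461) = I*√461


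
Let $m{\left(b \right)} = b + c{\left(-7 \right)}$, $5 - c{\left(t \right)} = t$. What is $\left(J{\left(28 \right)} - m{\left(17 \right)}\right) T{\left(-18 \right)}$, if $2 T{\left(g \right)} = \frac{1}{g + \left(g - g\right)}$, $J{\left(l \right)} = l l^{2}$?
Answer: $- \frac{21923}{36} \approx -608.97$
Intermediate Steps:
$c{\left(t \right)} = 5 - t$
$J{\left(l \right)} = l^{3}$
$m{\left(b \right)} = 12 + b$ ($m{\left(b \right)} = b + \left(5 - -7\right) = b + \left(5 + 7\right) = b + 12 = 12 + b$)
$T{\left(g \right)} = \frac{1}{2 g}$ ($T{\left(g \right)} = \frac{1}{2 \left(g + \left(g - g\right)\right)} = \frac{1}{2 \left(g + 0\right)} = \frac{1}{2 g}$)
$\left(J{\left(28 \right)} - m{\left(17 \right)}\right) T{\left(-18 \right)} = \left(28^{3} - \left(12 + 17\right)\right) \frac{1}{2 \left(-18\right)} = \left(21952 - 29\right) \frac{1}{2} \left(- \frac{1}{18}\right) = \left(21952 - 29\right) \left(- \frac{1}{36}\right) = 21923 \left(- \frac{1}{36}\right) = - \frac{21923}{36}$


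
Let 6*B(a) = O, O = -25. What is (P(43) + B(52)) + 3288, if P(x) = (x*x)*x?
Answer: 496745/6 ≈ 82791.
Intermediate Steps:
P(x) = x**3 (P(x) = x**2*x = x**3)
B(a) = -25/6 (B(a) = (1/6)*(-25) = -25/6)
(P(43) + B(52)) + 3288 = (43**3 - 25/6) + 3288 = (79507 - 25/6) + 3288 = 477017/6 + 3288 = 496745/6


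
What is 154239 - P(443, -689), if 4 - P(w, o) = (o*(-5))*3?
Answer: 164570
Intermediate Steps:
P(w, o) = 4 + 15*o (P(w, o) = 4 - o*(-5)*3 = 4 - (-5*o)*3 = 4 - (-15)*o = 4 + 15*o)
154239 - P(443, -689) = 154239 - (4 + 15*(-689)) = 154239 - (4 - 10335) = 154239 - 1*(-10331) = 154239 + 10331 = 164570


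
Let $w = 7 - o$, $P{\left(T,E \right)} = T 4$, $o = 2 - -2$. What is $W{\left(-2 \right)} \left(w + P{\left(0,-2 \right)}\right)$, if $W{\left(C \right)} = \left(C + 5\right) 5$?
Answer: $45$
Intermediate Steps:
$o = 4$ ($o = 2 + 2 = 4$)
$P{\left(T,E \right)} = 4 T$
$W{\left(C \right)} = 25 + 5 C$ ($W{\left(C \right)} = \left(5 + C\right) 5 = 25 + 5 C$)
$w = 3$ ($w = 7 - 4 = 3$)
$W{\left(-2 \right)} \left(w + P{\left(0,-2 \right)}\right) = \left(25 + 5 \left(-2\right)\right) \left(3 + 4 \cdot 0\right) = \left(25 - 10\right) \left(3 + 0\right) = 15 \cdot 3 = 45$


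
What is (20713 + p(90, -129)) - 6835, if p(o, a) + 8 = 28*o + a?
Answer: 16261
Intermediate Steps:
p(o, a) = -8 + a + 28*o (p(o, a) = -8 + (28*o + a) = -8 + (a + 28*o) = -8 + a + 28*o)
(20713 + p(90, -129)) - 6835 = (20713 + (-8 - 129 + 28*90)) - 6835 = (20713 + (-8 - 129 + 2520)) - 6835 = (20713 + 2383) - 6835 = 23096 - 6835 = 16261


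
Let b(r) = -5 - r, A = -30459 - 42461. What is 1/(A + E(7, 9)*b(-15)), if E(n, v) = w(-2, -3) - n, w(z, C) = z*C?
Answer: -1/72930 ≈ -1.3712e-5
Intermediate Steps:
A = -72920
w(z, C) = C*z
E(n, v) = 6 - n (E(n, v) = -3*(-2) - n = 6 - n)
1/(A + E(7, 9)*b(-15)) = 1/(-72920 + (6 - 1*7)*(-5 - 1*(-15))) = 1/(-72920 + (6 - 7)*(-5 + 15)) = 1/(-72920 - 1*10) = 1/(-72920 - 10) = 1/(-72930) = -1/72930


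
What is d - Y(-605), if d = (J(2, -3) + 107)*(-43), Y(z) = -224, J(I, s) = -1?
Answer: -4334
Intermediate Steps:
d = -4558 (d = (-1 + 107)*(-43) = 106*(-43) = -4558)
d - Y(-605) = -4558 - 1*(-224) = -4558 + 224 = -4334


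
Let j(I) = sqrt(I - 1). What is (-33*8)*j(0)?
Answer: -264*I ≈ -264.0*I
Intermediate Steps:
j(I) = sqrt(-1 + I)
(-33*8)*j(0) = (-33*8)*sqrt(-1 + 0) = -264*I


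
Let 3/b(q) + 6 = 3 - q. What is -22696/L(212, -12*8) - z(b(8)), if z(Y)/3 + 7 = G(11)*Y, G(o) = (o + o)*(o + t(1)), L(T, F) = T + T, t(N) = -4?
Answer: 4954/53 ≈ 93.472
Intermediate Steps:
b(q) = 3/(-3 - q) (b(q) = 3/(-6 + (3 - q)) = 3/(-3 - q))
L(T, F) = 2*T
G(o) = 2*o*(-4 + o) (G(o) = (o + o)*(o - 4) = (2*o)*(-4 + o) = 2*o*(-4 + o))
z(Y) = -21 + 462*Y (z(Y) = -21 + 3*((2*11*(-4 + 11))*Y) = -21 + 3*((2*11*7)*Y) = -21 + 3*(154*Y) = -21 + 462*Y)
-22696/L(212, -12*8) - z(b(8)) = -22696/(2*212) - (-21 + 462*(-3/(3 + 8))) = -22696/424 - (-21 + 462*(-3/11)) = -22696*1/424 - (-21 + 462*(-3*1/11)) = -2837/53 - (-21 + 462*(-3/11)) = -2837/53 - (-21 - 126) = -2837/53 - 1*(-147) = -2837/53 + 147 = 4954/53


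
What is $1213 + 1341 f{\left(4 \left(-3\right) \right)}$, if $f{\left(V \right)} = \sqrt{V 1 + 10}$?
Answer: $1213 + 1341 i \sqrt{2} \approx 1213.0 + 1896.5 i$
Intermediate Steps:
$f{\left(V \right)} = \sqrt{10 + V}$ ($f{\left(V \right)} = \sqrt{V + 10} = \sqrt{10 + V}$)
$1213 + 1341 f{\left(4 \left(-3\right) \right)} = 1213 + 1341 \sqrt{10 + 4 \left(-3\right)} = 1213 + 1341 \sqrt{10 - 12} = 1213 + 1341 \sqrt{-2} = 1213 + 1341 i \sqrt{2}$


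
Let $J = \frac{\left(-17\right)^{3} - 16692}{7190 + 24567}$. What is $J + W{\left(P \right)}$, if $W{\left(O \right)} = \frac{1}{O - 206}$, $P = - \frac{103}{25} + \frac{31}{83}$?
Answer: $- \frac{9468910295}{13821408568} \approx -0.68509$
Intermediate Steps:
$P = - \frac{7774}{2075}$ ($P = \left(-103\right) \frac{1}{25} + 31 \cdot \frac{1}{83} = - \frac{103}{25} + \frac{31}{83} = - \frac{7774}{2075} \approx -3.7465$)
$W{\left(O \right)} = \frac{1}{-206 + O}$
$J = - \frac{21605}{31757}$ ($J = \frac{-4913 - 16692}{31757} = \left(-21605\right) \frac{1}{31757} = - \frac{21605}{31757} \approx -0.68032$)
$J + W{\left(P \right)} = - \frac{21605}{31757} + \frac{1}{-206 - \frac{7774}{2075}} = - \frac{21605}{31757} + \frac{1}{- \frac{435224}{2075}} = - \frac{21605}{31757} - \frac{2075}{435224} = - \frac{9468910295}{13821408568}$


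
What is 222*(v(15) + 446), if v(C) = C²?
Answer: 148962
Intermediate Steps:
222*(v(15) + 446) = 222*(15² + 446) = 222*(225 + 446) = 222*671 = 148962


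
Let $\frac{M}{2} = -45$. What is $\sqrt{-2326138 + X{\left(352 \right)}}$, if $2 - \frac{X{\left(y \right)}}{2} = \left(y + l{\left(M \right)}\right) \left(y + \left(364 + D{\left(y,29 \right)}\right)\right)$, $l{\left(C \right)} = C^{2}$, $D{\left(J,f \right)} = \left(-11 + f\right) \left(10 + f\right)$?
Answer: $i \sqrt{26296006} \approx 5128.0 i$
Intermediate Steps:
$M = -90$ ($M = 2 \left(-45\right) = -90$)
$X{\left(y \right)} = 4 - 2 \left(1066 + y\right) \left(8100 + y\right)$ ($X{\left(y \right)} = 4 - 2 \left(y + \left(-90\right)^{2}\right) \left(y + \left(364 - \left(139 - 841\right)\right)\right) = 4 - 2 \left(y + 8100\right) \left(y + \left(364 - -702\right)\right) = 4 - 2 \left(8100 + y\right) \left(y + \left(364 + 702\right)\right) = 4 - 2 \left(8100 + y\right) \left(y + 1066\right) = 4 - 2 \left(8100 + y\right) \left(1066 + y\right) = 4 - 2 \left(1066 + y\right) \left(8100 + y\right)$)
$\sqrt{-2326138 + X{\left(352 \right)}} = \sqrt{-2326138 - \left(23722060 + 247808\right)} = \sqrt{-2326138 - 23969868} = \sqrt{-26296006} = i \sqrt{26296006}$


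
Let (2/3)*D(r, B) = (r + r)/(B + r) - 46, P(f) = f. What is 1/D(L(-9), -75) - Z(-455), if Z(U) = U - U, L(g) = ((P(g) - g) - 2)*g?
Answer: -19/1329 ≈ -0.014296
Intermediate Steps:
L(g) = -2*g (L(g) = ((g - g) - 2)*g = (0 - 2)*g = -2*g)
Z(U) = 0
D(r, B) = -69 + 3*r/(B + r) (D(r, B) = 3*((r + r)/(B + r) - 46)/2 = 3*((2*r)/(B + r) - 46)/2 = 3*(2*r/(B + r) - 46)/2 = 3*(-46 + 2*r/(B + r))/2 = -69 + 3*r/(B + r))
1/D(L(-9), -75) - Z(-455) = 1/(3*(-23*(-75) - (-44)*(-9))/(-75 - 2*(-9))) - 1*0 = 1/(3*(1725 - 22*18)/(-75 + 18)) + 0 = 1/(3*(1725 - 396)/(-57)) + 0 = 1/(3*(-1/57)*1329) + 0 = 1/(-1329/19) + 0 = -19/1329 + 0 = -19/1329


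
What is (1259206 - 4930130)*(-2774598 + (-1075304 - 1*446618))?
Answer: 15772198384480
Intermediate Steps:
(1259206 - 4930130)*(-2774598 + (-1075304 - 1*446618)) = -3670924*(-2774598 + (-1075304 - 446618)) = -3670924*(-2774598 - 1521922) = -3670924*(-4296520) = 15772198384480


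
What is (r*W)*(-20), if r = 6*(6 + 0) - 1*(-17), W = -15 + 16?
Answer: -1060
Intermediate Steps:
W = 1
r = 53 (r = 6*6 + 17 = 36 + 17 = 53)
(r*W)*(-20) = (53*1)*(-20) = 53*(-20) = -1060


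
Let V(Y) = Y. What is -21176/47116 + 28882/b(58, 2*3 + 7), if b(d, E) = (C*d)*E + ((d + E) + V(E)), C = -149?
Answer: -467258053/661167049 ≈ -0.70672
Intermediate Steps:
b(d, E) = d + 2*E - 149*E*d (b(d, E) = (-149*d)*E + ((d + E) + E) = -149*E*d + ((E + d) + E) = -149*E*d + (d + 2*E) = d + 2*E - 149*E*d)
-21176/47116 + 28882/b(58, 2*3 + 7) = -21176/47116 + 28882/(58 + 2*(2*3 + 7) - 149*(2*3 + 7)*58) = -21176*1/47116 + 28882/(58 + 2*(6 + 7) - 149*(6 + 7)*58) = -5294/11779 + 28882/(58 + 2*13 - 149*13*58) = -5294/11779 + 28882/(58 + 26 - 112346) = -5294/11779 + 28882/(-112262) = -5294/11779 + 28882*(-1/112262) = -5294/11779 - 14441/56131 = -467258053/661167049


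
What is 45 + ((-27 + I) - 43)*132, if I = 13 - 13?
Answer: -9195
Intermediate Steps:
I = 0
45 + ((-27 + I) - 43)*132 = 45 + ((-27 + 0) - 43)*132 = 45 + (-27 - 43)*132 = 45 - 70*132 = 45 - 9240 = -9195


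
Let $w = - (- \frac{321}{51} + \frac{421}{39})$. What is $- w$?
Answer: $\frac{2984}{663} \approx 4.5008$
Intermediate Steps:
$w = - \frac{2984}{663}$ ($w = - (\left(-321\right) \frac{1}{51} + 421 \cdot \frac{1}{39}) = - (- \frac{107}{17} + \frac{421}{39}) = \left(-1\right) \frac{2984}{663} = - \frac{2984}{663} \approx -4.5008$)
$- w = \left(-1\right) \left(- \frac{2984}{663}\right) = \frac{2984}{663}$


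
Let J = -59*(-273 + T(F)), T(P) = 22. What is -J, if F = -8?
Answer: -14809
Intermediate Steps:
J = 14809 (J = -59*(-273 + 22) = -59*(-251) = 14809)
-J = -1*14809 = -14809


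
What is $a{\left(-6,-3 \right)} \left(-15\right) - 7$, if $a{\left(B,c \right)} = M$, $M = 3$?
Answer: $-52$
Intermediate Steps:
$a{\left(B,c \right)} = 3$
$a{\left(-6,-3 \right)} \left(-15\right) - 7 = 3 \left(-15\right) - 7 = -45 - 7 = -52$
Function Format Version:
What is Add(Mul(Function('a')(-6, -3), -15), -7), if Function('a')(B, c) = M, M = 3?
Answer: -52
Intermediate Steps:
Function('a')(B, c) = 3
Add(Mul(Function('a')(-6, -3), -15), -7) = Add(Mul(3, -15), -7) = Add(-45, -7) = -52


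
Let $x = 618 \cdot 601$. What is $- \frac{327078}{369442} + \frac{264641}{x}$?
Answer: $- \frac{11856578141}{68608704378} \approx -0.17281$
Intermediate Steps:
$x = 371418$
$- \frac{327078}{369442} + \frac{264641}{x} = - \frac{327078}{369442} + \frac{264641}{371418} = \left(-327078\right) \frac{1}{369442} + 264641 \cdot \frac{1}{371418} = - \frac{163539}{184721} + \frac{264641}{371418} = - \frac{11856578141}{68608704378}$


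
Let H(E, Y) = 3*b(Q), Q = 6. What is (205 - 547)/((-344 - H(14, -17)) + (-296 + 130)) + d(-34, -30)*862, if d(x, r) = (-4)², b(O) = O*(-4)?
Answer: 1006873/73 ≈ 13793.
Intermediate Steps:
b(O) = -4*O
H(E, Y) = -72 (H(E, Y) = 3*(-4*6) = 3*(-24) = -72)
d(x, r) = 16
(205 - 547)/((-344 - H(14, -17)) + (-296 + 130)) + d(-34, -30)*862 = (205 - 547)/((-344 - 1*(-72)) + (-296 + 130)) + 16*862 = -342/((-344 + 72) - 166) + 13792 = -342/(-272 - 166) + 13792 = -342/(-438) + 13792 = -342*(-1/438) + 13792 = 57/73 + 13792 = 1006873/73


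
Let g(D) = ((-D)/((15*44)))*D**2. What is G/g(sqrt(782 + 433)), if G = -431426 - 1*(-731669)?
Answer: -4403564*sqrt(15)/3645 ≈ -4679.0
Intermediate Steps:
G = 300243 (G = -431426 + 731669 = 300243)
g(D) = -D**3/660 (g(D) = (-D/660)*D**2 = -D**3/660)
G/g(sqrt(782 + 433)) = 300243/((-(782 + 433)**(3/2)/660)) = 300243/((-10935*sqrt(15)/660)) = 300243/((-729*sqrt(15)/44)) = 300243*(-44*sqrt(15)/10935) = -4403564*sqrt(15)/3645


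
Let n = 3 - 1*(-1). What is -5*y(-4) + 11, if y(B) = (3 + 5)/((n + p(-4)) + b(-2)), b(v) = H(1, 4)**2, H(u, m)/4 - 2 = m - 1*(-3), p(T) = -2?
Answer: 7119/649 ≈ 10.969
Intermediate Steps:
H(u, m) = 20 + 4*m (H(u, m) = 8 + 4*(m - 1*(-3)) = 8 + 4*(m + 3) = 8 + 4*(3 + m) = 8 + (12 + 4*m) = 20 + 4*m)
n = 4 (n = 3 + 1 = 4)
b(v) = 1296 (b(v) = (20 + 4*4)**2 = (20 + 16)**2 = 36**2 = 1296)
y(B) = 4/649 (y(B) = (3 + 5)/((4 - 2) + 1296) = 8/(2 + 1296) = 8/1298 = 8*(1/1298) = 4/649)
-5*y(-4) + 11 = -5*4/649 + 11 = -20/649 + 11 = 7119/649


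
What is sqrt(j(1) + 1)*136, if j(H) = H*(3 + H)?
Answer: 136*sqrt(5) ≈ 304.11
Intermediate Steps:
sqrt(j(1) + 1)*136 = sqrt(1*(3 + 1) + 1)*136 = sqrt(1*4 + 1)*136 = sqrt(4 + 1)*136 = sqrt(5)*136 = 136*sqrt(5)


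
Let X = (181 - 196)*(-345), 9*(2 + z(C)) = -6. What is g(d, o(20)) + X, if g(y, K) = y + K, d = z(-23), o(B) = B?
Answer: 15577/3 ≈ 5192.3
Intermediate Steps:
z(C) = -8/3 (z(C) = -2 + (⅑)*(-6) = -2 - ⅔ = -8/3)
d = -8/3 ≈ -2.6667
g(y, K) = K + y
X = 5175 (X = -15*(-345) = 5175)
g(d, o(20)) + X = (20 - 8/3) + 5175 = 52/3 + 5175 = 15577/3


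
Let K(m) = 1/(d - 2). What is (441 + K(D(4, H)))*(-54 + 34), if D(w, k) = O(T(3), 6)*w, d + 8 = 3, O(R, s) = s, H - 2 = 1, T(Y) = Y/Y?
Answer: -61720/7 ≈ -8817.1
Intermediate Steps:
T(Y) = 1
H = 3 (H = 2 + 1 = 3)
d = -5 (d = -8 + 3 = -5)
D(w, k) = 6*w
K(m) = -⅐ (K(m) = 1/(-5 - 2) = 1/(-7) = -⅐)
(441 + K(D(4, H)))*(-54 + 34) = (441 - ⅐)*(-54 + 34) = (3086/7)*(-20) = -61720/7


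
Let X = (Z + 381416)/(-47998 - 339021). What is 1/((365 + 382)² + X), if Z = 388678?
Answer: 387019/215959315077 ≈ 1.7921e-6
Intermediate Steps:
X = -770094/387019 (X = (388678 + 381416)/(-47998 - 339021) = 770094/(-387019) = 770094*(-1/387019) = -770094/387019 ≈ -1.9898)
1/((365 + 382)² + X) = 1/((365 + 382)² - 770094/387019) = 1/(747² - 770094/387019) = 1/(558009 - 770094/387019) = 1/(215959315077/387019) = 387019/215959315077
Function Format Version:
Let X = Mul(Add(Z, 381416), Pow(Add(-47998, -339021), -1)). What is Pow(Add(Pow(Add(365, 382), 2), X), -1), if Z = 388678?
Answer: Rational(387019, 215959315077) ≈ 1.7921e-6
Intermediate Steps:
X = Rational(-770094, 387019) (X = Mul(Add(388678, 381416), Pow(Add(-47998, -339021), -1)) = Mul(770094, Pow(-387019, -1)) = Mul(770094, Rational(-1, 387019)) = Rational(-770094, 387019) ≈ -1.9898)
Pow(Add(Pow(Add(365, 382), 2), X), -1) = Pow(Add(Pow(Add(365, 382), 2), Rational(-770094, 387019)), -1) = Pow(Add(Pow(747, 2), Rational(-770094, 387019)), -1) = Pow(Add(558009, Rational(-770094, 387019)), -1) = Pow(Rational(215959315077, 387019), -1) = Rational(387019, 215959315077)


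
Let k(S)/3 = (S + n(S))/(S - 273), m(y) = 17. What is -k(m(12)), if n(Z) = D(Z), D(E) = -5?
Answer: 9/64 ≈ 0.14063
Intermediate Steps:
n(Z) = -5
k(S) = 3*(-5 + S)/(-273 + S) (k(S) = 3*((S - 5)/(S - 273)) = 3*((-5 + S)/(-273 + S)) = 3*(-5 + S)/(-273 + S))
-k(m(12)) = -3*(-5 + 17)/(-273 + 17) = -3*12/(-256) = -3*(-1)*12/256 = -1*(-9/64) = 9/64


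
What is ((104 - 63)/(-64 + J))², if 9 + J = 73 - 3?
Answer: 1681/9 ≈ 186.78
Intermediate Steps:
J = 61 (J = -9 + (73 - 3) = -9 + 70 = 61)
((104 - 63)/(-64 + J))² = ((104 - 63)/(-64 + 61))² = (41/(-3))² = (41*(-⅓))² = (-41/3)² = 1681/9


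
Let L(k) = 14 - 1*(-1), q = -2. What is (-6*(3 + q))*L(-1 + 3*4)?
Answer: -90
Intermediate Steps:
L(k) = 15 (L(k) = 14 + 1 = 15)
(-6*(3 + q))*L(-1 + 3*4) = -6*(3 - 2)*15 = -6*1*15 = -6*15 = -90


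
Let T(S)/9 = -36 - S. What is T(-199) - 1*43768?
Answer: -42301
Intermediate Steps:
T(S) = -324 - 9*S (T(S) = 9*(-36 - S) = -324 - 9*S)
T(-199) - 1*43768 = (-324 - 9*(-199)) - 1*43768 = (-324 + 1791) - 43768 = 1467 - 43768 = -42301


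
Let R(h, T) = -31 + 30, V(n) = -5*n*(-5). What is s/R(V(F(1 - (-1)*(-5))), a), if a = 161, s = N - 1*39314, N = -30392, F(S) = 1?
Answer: 69706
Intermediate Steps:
V(n) = 25*n
s = -69706 (s = -30392 - 1*39314 = -30392 - 39314 = -69706)
R(h, T) = -1
s/R(V(F(1 - (-1)*(-5))), a) = -69706/(-1) = -69706*(-1) = 69706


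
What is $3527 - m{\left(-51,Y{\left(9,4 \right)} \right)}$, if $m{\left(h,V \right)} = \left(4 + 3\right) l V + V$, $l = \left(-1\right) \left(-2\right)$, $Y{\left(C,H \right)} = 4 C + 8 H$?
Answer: $2507$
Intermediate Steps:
$l = 2$
$m{\left(h,V \right)} = 15 V$ ($m{\left(h,V \right)} = \left(4 + 3\right) 2 V + V = 7 \cdot 2 V + V = 14 V + V = 15 V$)
$3527 - m{\left(-51,Y{\left(9,4 \right)} \right)} = 3527 - 15 \left(4 \cdot 9 + 8 \cdot 4\right) = 3527 - 15 \left(36 + 32\right) = 3527 - 15 \cdot 68 = 3527 - 1020 = 2507$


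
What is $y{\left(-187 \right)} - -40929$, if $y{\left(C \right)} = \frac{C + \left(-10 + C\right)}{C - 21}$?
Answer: $\frac{532101}{13} \approx 40931.0$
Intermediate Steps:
$y{\left(C \right)} = \frac{-10 + 2 C}{-21 + C}$
$y{\left(-187 \right)} - -40929 = \frac{2 \left(-5 - 187\right)}{-21 - 187} - -40929 = 2 \frac{1}{-208} \left(-192\right) + 40929 = 2 \left(- \frac{1}{208}\right) \left(-192\right) + 40929 = \frac{24}{13} + 40929 = \frac{532101}{13}$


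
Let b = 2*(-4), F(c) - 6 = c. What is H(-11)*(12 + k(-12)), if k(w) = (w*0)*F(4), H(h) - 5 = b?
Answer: -36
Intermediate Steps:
F(c) = 6 + c
b = -8
H(h) = -3 (H(h) = 5 - 8 = -3)
k(w) = 0 (k(w) = (w*0)*(6 + 4) = 0*10 = 0)
H(-11)*(12 + k(-12)) = -3*(12 + 0) = -3*12 = -36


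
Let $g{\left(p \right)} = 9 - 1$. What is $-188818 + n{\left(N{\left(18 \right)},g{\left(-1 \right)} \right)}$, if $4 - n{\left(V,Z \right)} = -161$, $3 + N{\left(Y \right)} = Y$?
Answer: $-188653$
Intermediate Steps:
$N{\left(Y \right)} = -3 + Y$
$g{\left(p \right)} = 8$ ($g{\left(p \right)} = 9 - 1 = 8$)
$n{\left(V,Z \right)} = 165$ ($n{\left(V,Z \right)} = 4 - -161 = 4 + 161 = 165$)
$-188818 + n{\left(N{\left(18 \right)},g{\left(-1 \right)} \right)} = -188818 + 165 = -188653$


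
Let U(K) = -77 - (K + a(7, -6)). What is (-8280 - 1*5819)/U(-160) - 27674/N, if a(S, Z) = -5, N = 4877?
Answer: -71196135/429176 ≈ -165.89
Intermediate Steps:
U(K) = -72 - K (U(K) = -77 - (K - 5) = -77 - (-5 + K) = -77 + (5 - K) = -72 - K)
(-8280 - 1*5819)/U(-160) - 27674/N = (-8280 - 1*5819)/(-72 - 1*(-160)) - 27674/4877 = (-8280 - 5819)/(-72 + 160) - 27674*1/4877 = -14099/88 - 27674/4877 = -71196135/429176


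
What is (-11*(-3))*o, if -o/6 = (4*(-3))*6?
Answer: 14256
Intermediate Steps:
o = 432 (o = -6*4*(-3)*6 = -(-72)*6 = -6*(-72) = 432)
(-11*(-3))*o = -11*(-3)*432 = 33*432 = 14256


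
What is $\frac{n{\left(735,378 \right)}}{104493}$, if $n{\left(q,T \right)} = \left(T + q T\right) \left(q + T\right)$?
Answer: $\frac{103215168}{34831} \approx 2963.3$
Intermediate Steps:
$n{\left(q,T \right)} = \left(T + q\right) \left(T + T q\right)$ ($n{\left(q,T \right)} = \left(T + T q\right) \left(T + q\right) = \left(T + q\right) \left(T + T q\right)$)
$\frac{n{\left(735,378 \right)}}{104493} = \frac{378 \left(378 + 735 + 735^{2} + 378 \cdot 735\right)}{104493} = 378 \left(378 + 735 + 540225 + 277830\right) \frac{1}{104493} = 378 \cdot 819168 \cdot \frac{1}{104493} = 309645504 \cdot \frac{1}{104493} = \frac{103215168}{34831}$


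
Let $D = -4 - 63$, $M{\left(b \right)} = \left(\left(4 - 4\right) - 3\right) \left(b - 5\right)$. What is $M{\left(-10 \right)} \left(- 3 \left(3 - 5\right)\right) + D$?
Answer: $203$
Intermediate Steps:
$M{\left(b \right)} = 15 - 3 b$ ($M{\left(b \right)} = \left(0 - 3\right) \left(-5 + b\right) = - 3 \left(-5 + b\right) = 15 - 3 b$)
$D = -67$
$M{\left(-10 \right)} \left(- 3 \left(3 - 5\right)\right) + D = \left(15 - -30\right) \left(- 3 \left(3 - 5\right)\right) - 67 = \left(15 + 30\right) \left(\left(-3\right) \left(-2\right)\right) - 67 = 45 \cdot 6 - 67 = 270 - 67 = 203$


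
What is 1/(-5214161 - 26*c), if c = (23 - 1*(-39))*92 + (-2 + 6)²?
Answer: -1/5362881 ≈ -1.8647e-7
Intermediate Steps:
c = 5720 (c = (23 + 39)*92 + 4² = 62*92 + 16 = 5704 + 16 = 5720)
1/(-5214161 - 26*c) = 1/(-5214161 - 26*5720) = 1/(-5214161 - 148720) = 1/(-5362881) = -1/5362881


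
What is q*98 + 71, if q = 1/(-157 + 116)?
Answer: 2813/41 ≈ 68.610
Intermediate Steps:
q = -1/41 (q = 1/(-41) = -1/41 ≈ -0.024390)
q*98 + 71 = -1/41*98 + 71 = -98/41 + 71 = 2813/41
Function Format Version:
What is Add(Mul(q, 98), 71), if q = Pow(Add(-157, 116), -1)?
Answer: Rational(2813, 41) ≈ 68.610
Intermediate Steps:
q = Rational(-1, 41) (q = Pow(-41, -1) = Rational(-1, 41) ≈ -0.024390)
Add(Mul(q, 98), 71) = Add(Mul(Rational(-1, 41), 98), 71) = Add(Rational(-98, 41), 71) = Rational(2813, 41)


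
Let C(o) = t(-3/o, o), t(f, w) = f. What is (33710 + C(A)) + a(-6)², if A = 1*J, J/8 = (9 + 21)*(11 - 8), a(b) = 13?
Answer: 8130959/240 ≈ 33879.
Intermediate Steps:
J = 720 (J = 8*((9 + 21)*(11 - 8)) = 8*(30*3) = 8*90 = 720)
A = 720 (A = 1*720 = 720)
C(o) = -3/o
(33710 + C(A)) + a(-6)² = (33710 - 3/720) + 13² = (33710 - 3*1/720) + 169 = (33710 - 1/240) + 169 = 8090399/240 + 169 = 8130959/240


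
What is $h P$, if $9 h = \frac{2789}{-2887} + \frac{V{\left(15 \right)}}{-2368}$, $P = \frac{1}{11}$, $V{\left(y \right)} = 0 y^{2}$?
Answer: $- \frac{2789}{285813} \approx -0.0097581$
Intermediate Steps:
$V{\left(y \right)} = 0$
$P = \frac{1}{11} \approx 0.090909$
$h = - \frac{2789}{25983}$ ($h = \frac{\frac{2789}{-2887} + \frac{0}{-2368}}{9} = \frac{2789 \left(- \frac{1}{2887}\right) + 0 \left(- \frac{1}{2368}\right)}{9} = \frac{- \frac{2789}{2887} + 0}{9} = \frac{1}{9} \left(- \frac{2789}{2887}\right) = - \frac{2789}{25983} \approx -0.10734$)
$h P = \left(- \frac{2789}{25983}\right) \frac{1}{11} = - \frac{2789}{285813}$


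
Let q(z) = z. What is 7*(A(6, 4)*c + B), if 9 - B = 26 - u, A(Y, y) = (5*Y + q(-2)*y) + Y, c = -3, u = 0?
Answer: -707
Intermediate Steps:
A(Y, y) = -2*y + 6*Y (A(Y, y) = (5*Y - 2*y) + Y = (-2*y + 5*Y) + Y = -2*y + 6*Y)
B = -17 (B = 9 - (26 - 1*0) = 9 - (26 + 0) = 9 - 1*26 = 9 - 26 = -17)
7*(A(6, 4)*c + B) = 7*((-2*4 + 6*6)*(-3) - 17) = 7*((-8 + 36)*(-3) - 17) = 7*(28*(-3) - 17) = 7*(-84 - 17) = 7*(-101) = -707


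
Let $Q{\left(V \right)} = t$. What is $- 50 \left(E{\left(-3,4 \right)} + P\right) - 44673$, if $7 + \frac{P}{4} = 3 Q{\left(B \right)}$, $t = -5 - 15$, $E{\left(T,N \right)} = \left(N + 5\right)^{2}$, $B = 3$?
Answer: $-35323$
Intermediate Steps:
$E{\left(T,N \right)} = \left(5 + N\right)^{2}$
$t = -20$ ($t = -5 - 15 = -20$)
$Q{\left(V \right)} = -20$
$P = -268$ ($P = -28 + 4 \cdot 3 \left(-20\right) = -28 + 4 \left(-60\right) = -28 - 240 = -268$)
$- 50 \left(E{\left(-3,4 \right)} + P\right) - 44673 = - 50 \left(\left(5 + 4\right)^{2} - 268\right) - 44673 = - 50 \left(9^{2} - 268\right) - 44673 = - 50 \left(81 - 268\right) - 44673 = \left(-50\right) \left(-187\right) - 44673 = 9350 - 44673 = -35323$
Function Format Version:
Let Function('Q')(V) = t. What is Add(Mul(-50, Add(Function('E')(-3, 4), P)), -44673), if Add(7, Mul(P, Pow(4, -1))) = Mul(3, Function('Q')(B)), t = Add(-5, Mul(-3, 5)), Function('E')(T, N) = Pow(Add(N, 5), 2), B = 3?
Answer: -35323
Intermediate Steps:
Function('E')(T, N) = Pow(Add(5, N), 2)
t = -20 (t = Add(-5, -15) = -20)
Function('Q')(V) = -20
P = -268 (P = Add(-28, Mul(4, Mul(3, -20))) = Add(-28, Mul(4, -60)) = Add(-28, -240) = -268)
Add(Mul(-50, Add(Function('E')(-3, 4), P)), -44673) = Add(Mul(-50, Add(Pow(Add(5, 4), 2), -268)), -44673) = Add(Mul(-50, Add(Pow(9, 2), -268)), -44673) = Add(Mul(-50, Add(81, -268)), -44673) = Add(Mul(-50, -187), -44673) = Add(9350, -44673) = -35323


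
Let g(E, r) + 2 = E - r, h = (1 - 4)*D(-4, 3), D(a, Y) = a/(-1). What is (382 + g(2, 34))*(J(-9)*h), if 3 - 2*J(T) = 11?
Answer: 16704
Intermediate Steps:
D(a, Y) = -a (D(a, Y) = a*(-1) = -a)
h = -12 (h = (1 - 4)*(-1*(-4)) = -3*4 = -12)
J(T) = -4 (J(T) = 3/2 - ½*11 = 3/2 - 11/2 = -4)
g(E, r) = -2 + E - r (g(E, r) = -2 + (E - r) = -2 + E - r)
(382 + g(2, 34))*(J(-9)*h) = (382 + (-2 + 2 - 1*34))*(-4*(-12)) = (382 + (-2 + 2 - 34))*48 = (382 - 34)*48 = 348*48 = 16704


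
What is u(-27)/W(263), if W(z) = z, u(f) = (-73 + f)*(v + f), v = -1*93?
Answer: 12000/263 ≈ 45.627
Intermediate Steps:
v = -93
u(f) = (-93 + f)*(-73 + f) (u(f) = (-73 + f)*(-93 + f) = (-93 + f)*(-73 + f))
u(-27)/W(263) = (6789 + (-27)² - 166*(-27))/263 = (6789 + 729 + 4482)*(1/263) = 12000*(1/263) = 12000/263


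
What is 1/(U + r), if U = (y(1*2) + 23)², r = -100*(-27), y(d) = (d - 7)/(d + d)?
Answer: 16/50769 ≈ 0.00031515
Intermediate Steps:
y(d) = (-7 + d)/(2*d) (y(d) = (-7 + d)/((2*d)) = (-7 + d)*(1/(2*d)) = (-7 + d)/(2*d))
r = 2700
U = 7569/16 (U = ((-7 + 1*2)/(2*((1*2))) + 23)² = ((½)*(-7 + 2)/2 + 23)² = ((½)*(½)*(-5) + 23)² = (-5/4 + 23)² = (87/4)² = 7569/16 ≈ 473.06)
1/(U + r) = 1/(7569/16 + 2700) = 1/(50769/16) = 16/50769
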